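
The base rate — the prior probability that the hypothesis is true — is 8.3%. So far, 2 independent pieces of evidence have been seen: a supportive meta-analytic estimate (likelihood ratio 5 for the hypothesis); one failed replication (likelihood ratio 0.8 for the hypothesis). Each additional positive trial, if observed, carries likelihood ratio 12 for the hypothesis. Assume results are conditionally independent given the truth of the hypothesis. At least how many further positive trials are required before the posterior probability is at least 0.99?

Prior odds = 0.083/0.917 = 83/917.
Combined Bayes factor of the evidence already in hand = 5 × 0.8 = 4.
Odds after that evidence = (83/917) × 4 = 332/917.
Target odds = 0.99/0.01 = 99.
Need 12ⁿ ≥ 99 ÷ (332/917) = 90783/332.
12² = 144 falls short of 90783/332 but 12³ = 1728 reaches it, so n = 3.

3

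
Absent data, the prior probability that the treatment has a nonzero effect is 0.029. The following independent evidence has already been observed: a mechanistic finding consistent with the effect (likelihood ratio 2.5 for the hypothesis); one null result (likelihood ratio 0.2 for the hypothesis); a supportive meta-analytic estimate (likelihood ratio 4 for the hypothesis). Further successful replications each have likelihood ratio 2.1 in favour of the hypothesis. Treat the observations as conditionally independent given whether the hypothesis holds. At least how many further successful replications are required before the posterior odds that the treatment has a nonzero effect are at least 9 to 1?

7

Prior odds = 0.029/0.971 = 29/971.
Combined Bayes factor of the evidence already in hand = 2.5 × 0.2 × 4 = 2.
Odds after that evidence = (29/971) × 2 = 58/971.
Target odds = 9.
Need 2.1ⁿ ≥ 9 ÷ (58/971) = 8739/58.
2.1⁶ = 85766121/1000000 falls short of 8739/58 but 2.1⁷ ≈180.109 reaches it, so n = 7.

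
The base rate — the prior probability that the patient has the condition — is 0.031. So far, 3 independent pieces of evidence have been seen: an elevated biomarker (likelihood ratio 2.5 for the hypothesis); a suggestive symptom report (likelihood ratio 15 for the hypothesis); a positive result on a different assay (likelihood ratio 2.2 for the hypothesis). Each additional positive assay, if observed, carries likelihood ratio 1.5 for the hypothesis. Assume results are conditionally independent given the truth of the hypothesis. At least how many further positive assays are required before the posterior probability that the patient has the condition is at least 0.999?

15

Prior odds = 0.031/0.969 = 31/969.
Combined Bayes factor of the evidence already in hand = 2.5 × 15 × 2.2 = 82.5.
Odds after that evidence = (31/969) × 82.5 = 1705/646.
Target odds = 0.999/0.001 = 999.
Need 1.5ⁿ ≥ 999 ÷ (1705/646) = 645354/1705.
1.5¹⁴ = 4782969/16384 falls short of 645354/1705 but 1.5¹⁵ = 14348907/32768 reaches it, so n = 15.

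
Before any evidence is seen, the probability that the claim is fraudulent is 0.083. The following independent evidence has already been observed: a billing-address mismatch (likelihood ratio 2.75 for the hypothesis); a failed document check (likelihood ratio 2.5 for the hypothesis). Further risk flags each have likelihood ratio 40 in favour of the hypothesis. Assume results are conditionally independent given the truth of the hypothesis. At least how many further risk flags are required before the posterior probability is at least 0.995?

2

Prior odds = 0.083/0.917 = 83/917.
Combined Bayes factor of the evidence already in hand = 2.75 × 2.5 = 6.875.
Odds after that evidence = (83/917) × 6.875 = 4565/7336.
Target odds = 0.995/0.005 = 199.
Need 40ⁿ ≥ 199 ÷ (4565/7336) = 1459864/4565.
40¹ = 40 falls short of 1459864/4565 but 40² = 1600 reaches it, so n = 2.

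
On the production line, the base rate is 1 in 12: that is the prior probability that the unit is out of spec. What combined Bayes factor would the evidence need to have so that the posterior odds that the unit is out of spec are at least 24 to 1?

264

Prior odds = (1/12)/(11/12) = 1/11.
Target odds = 24.
Required Bayes factor = 24 ÷ (1/11) = 264.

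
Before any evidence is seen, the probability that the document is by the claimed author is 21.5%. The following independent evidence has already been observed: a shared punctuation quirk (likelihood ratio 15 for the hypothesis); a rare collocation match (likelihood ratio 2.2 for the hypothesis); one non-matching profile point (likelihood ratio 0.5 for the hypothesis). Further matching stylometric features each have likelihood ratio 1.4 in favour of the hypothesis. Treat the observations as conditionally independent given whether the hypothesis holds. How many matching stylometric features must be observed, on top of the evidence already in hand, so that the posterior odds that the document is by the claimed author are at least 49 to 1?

8

Prior odds = 0.215/0.785 = 43/157.
Combined Bayes factor of the evidence already in hand = 15 × 2.2 × 0.5 = 16.5.
Odds after that evidence = (43/157) × 16.5 = 1419/314.
Target odds = 49.
Need 1.4ⁿ ≥ 49 ÷ (1419/314) = 15386/1419.
1.4⁷ = 823543/78125 falls short of 15386/1419 but 1.4⁸ = 5764801/390625 reaches it, so n = 8.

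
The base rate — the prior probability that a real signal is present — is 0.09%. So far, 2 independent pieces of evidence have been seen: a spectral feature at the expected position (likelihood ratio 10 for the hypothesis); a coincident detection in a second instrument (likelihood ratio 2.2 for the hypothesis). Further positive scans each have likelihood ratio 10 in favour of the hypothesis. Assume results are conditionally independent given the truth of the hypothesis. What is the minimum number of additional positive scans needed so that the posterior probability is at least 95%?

3

Prior odds = 0.0009/0.9991 = 9/9991.
Combined Bayes factor of the evidence already in hand = 10 × 2.2 = 22.
Odds after that evidence = (9/9991) × 22 = 198/9991.
Target odds = 0.95/0.05 = 19.
Need 10ⁿ ≥ 19 ÷ (198/9991) = 189829/198.
10² = 100 falls short of 189829/198 but 10³ = 1000 reaches it, so n = 3.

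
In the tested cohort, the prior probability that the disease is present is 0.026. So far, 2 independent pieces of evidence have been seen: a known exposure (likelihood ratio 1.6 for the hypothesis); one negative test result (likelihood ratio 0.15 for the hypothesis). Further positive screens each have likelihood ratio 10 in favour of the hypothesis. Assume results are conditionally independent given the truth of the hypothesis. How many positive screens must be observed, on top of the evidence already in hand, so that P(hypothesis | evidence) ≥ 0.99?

Prior odds = 0.026/0.974 = 13/487.
Combined Bayes factor of the evidence already in hand = 1.6 × 0.15 = 0.24.
Odds after that evidence = (13/487) × 0.24 = 78/12175.
Target odds = 0.99/0.01 = 99.
Need 10ⁿ ≥ 99 ÷ (78/12175) = 401775/26.
10⁴ = 10000 falls short of 401775/26 but 10⁵ = 100000 reaches it, so n = 5.

5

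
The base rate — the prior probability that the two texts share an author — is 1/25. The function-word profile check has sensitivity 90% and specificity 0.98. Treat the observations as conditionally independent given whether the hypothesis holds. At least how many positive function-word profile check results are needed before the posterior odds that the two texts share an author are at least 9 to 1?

Prior odds = 0.04/0.96 = 1/24.
False-positive rate = 1 − 0.98 = 0.02; likelihood ratio of a positive = 0.9/0.02 = 45.
Target odds = 9.
Require 45ⁿ ≥ 9 ÷ (1/24) = 216.
45¹ = 45 falls short of 216 but 45² = 2025 reaches it, so n = 2.

2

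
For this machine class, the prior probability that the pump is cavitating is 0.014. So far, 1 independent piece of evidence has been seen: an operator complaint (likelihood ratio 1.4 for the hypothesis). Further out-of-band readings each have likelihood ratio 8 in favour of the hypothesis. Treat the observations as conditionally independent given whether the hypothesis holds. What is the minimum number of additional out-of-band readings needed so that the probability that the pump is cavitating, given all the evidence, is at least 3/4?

Prior odds = 0.014/0.986 = 7/493.
Bayes factor of the evidence already in hand = 1.4.
Odds after that evidence = (7/493) × 1.4 = 49/2465.
Target odds = 0.75/0.25 = 3.
Need 8ⁿ ≥ 3 ÷ (49/2465) = 7395/49.
8² = 64 falls short of 7395/49 but 8³ = 512 reaches it, so n = 3.

3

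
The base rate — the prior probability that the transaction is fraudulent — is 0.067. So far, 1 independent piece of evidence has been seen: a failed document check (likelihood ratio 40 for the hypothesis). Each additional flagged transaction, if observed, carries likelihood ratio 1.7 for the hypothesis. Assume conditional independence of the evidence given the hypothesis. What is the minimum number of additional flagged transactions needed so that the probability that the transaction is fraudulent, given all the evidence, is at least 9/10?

3

Prior odds = 0.067/0.933 = 67/933.
Bayes factor of the evidence already in hand = 40.
Odds after that evidence = (67/933) × 40 = 2680/933.
Target odds = 0.9/0.1 = 9.
Need 1.7ⁿ ≥ 9 ÷ (2680/933) = 8397/2680.
1.7² = 2.89 falls short of 8397/2680 but 1.7³ = 4.913 reaches it, so n = 3.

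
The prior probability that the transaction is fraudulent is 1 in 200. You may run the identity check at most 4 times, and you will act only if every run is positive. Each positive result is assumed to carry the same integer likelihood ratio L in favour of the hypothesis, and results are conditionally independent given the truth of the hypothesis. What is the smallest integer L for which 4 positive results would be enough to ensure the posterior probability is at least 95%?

8

Prior odds = 0.005/0.995 = 1/199.
Target odds = 0.95/0.05 = 19.
Need L⁴ ≥ 19 ÷ (1/199) = 3781.
7⁴ = 2401 < 3781 ≤ 4096 = 8⁴, so L = 8.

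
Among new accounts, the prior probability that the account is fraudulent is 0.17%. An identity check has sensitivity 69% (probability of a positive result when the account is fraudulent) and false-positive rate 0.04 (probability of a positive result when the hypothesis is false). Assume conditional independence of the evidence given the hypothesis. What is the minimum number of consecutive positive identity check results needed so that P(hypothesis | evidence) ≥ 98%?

Prior odds: 0.0017 ÷ 0.9983 = 17/9983.
Likelihood ratio of a positive result = 0.69/0.04 = 17.25.
Target odds: 0.98 ÷ 0.02 = 49.
Require 17.25ⁿ ≥ 49 ÷ (17/9983) = 489167/17.
17.25³ = 5132.953125 falls short of 489167/17 but 17.25⁴ = 22667121/256 reaches it, so n = 4.

4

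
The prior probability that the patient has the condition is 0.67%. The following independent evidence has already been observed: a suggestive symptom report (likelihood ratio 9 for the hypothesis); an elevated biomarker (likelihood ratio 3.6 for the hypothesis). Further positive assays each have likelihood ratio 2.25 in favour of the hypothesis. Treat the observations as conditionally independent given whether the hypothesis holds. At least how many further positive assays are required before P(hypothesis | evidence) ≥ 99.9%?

Prior odds = 0.0067/0.9933 = 67/9933.
Combined Bayes factor of the evidence already in hand = 9 × 3.6 = 32.4.
Odds after that evidence = (67/9933) × 32.4 = 3618/16555.
Target odds = 0.999/0.001 = 999.
Need 2.25ⁿ ≥ 999 ÷ (3618/16555) = 612535/134.
2.25¹⁰ ≈3325.26 falls short of 612535/134 but 2.25¹¹ ≈7481.83 reaches it, so n = 11.

11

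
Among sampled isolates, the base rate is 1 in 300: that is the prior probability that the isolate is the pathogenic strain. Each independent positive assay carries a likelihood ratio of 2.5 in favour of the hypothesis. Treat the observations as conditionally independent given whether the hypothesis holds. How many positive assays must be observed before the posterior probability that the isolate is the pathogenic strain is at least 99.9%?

Prior odds: (1/300) ÷ (299/300) = 1/299.
Likelihood ratio per positive assay = 2.5.
Target posterior odds = 0.999/0.001 = 999.
Need (1/299) × 2.5ⁿ ≥ 999, i.e. 2.5ⁿ ≥ 298701.
2.5¹³ ≈149012 falls short of 298701 but 2.5¹⁴ ≈372529 reaches it, so n = 14.

14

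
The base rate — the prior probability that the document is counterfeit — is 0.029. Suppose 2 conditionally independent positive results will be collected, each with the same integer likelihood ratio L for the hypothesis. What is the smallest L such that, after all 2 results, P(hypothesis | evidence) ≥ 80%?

Prior odds = 0.029/0.971 = 29/971.
Target odds = 0.8/0.2 = 4.
Need L² ≥ 4 ÷ (29/971) = 3884/29.
11² = 121 < 3884/29 ≤ 144 = 12², so L = 12.

12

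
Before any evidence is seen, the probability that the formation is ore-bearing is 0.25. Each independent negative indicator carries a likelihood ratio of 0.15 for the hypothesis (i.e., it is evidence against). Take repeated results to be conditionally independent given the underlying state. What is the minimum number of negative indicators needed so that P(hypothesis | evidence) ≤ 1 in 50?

Prior odds: 0.25 ÷ 0.75 = 1/3.
Likelihood ratio per negative indicator = 0.15.
Target posterior odds = 0.02/0.98 = 1/49.
Need (1/3) × 0.15ⁿ ≤ 1/49, i.e. 0.15ⁿ ≤ 3/49.
0.15¹ = 0.15 is still above 3/49 but 0.15² = 0.0225 is at or below it, so n = 2.

2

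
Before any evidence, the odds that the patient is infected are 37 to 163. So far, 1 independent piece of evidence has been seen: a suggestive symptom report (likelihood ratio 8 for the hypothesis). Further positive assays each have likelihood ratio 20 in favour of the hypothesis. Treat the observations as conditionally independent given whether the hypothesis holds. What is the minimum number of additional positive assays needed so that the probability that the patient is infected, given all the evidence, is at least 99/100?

2

Prior odds = 37/163.
Bayes factor of the evidence already in hand = 8.
Odds after that evidence = (37/163) × 8 = 296/163.
Target odds = 0.99/0.01 = 99.
Need 20ⁿ ≥ 99 ÷ (296/163) = 16137/296.
20¹ = 20 falls short of 16137/296 but 20² = 400 reaches it, so n = 2.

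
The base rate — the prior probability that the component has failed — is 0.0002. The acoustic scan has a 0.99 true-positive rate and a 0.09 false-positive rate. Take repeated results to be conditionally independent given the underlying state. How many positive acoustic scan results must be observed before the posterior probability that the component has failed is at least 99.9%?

7

Prior odds = 0.0002/0.9998 = 1/4999.
Likelihood ratio of a positive result = 0.99/0.09 = 11.
Target odds: 0.999 ÷ 0.001 = 999.
Require 11ⁿ ≥ 999 ÷ (1/4999) = 4994001.
11⁶ = 1771561 falls short of 4994001 but 11⁷ = 19487171 reaches it, so n = 7.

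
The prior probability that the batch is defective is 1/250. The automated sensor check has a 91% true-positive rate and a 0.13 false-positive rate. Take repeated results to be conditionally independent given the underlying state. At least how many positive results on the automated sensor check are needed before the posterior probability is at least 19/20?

5

Prior odds: 0.004 ÷ 0.996 = 1/249.
Likelihood ratio of a positive result = 0.91/0.13 = 7.
Target odds: 0.95 ÷ 0.05 = 19.
Need (1/249) × 7ⁿ ≥ 19, i.e. 7ⁿ ≥ 4731.
7⁴ = 2401 falls short of 4731 but 7⁵ = 16807 reaches it, so n = 5.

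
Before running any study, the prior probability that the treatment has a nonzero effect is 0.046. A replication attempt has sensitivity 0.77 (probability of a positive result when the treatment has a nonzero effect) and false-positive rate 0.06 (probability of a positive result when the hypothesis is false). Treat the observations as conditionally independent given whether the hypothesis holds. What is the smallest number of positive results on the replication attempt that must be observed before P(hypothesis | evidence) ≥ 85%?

Prior odds: 0.046 ÷ 0.954 = 23/477.
Likelihood ratio of a positive result = 0.77/0.06 = 77/6.
Target odds: 0.85 ÷ 0.15 = 17/3.
Need (23/477) × (77/6)ⁿ ≥ 17/3, i.e. (77/6)ⁿ ≥ 2703/23.
(77/6)¹ = 77/6 falls short of 2703/23 but (77/6)² = 5929/36 reaches it, so n = 2.

2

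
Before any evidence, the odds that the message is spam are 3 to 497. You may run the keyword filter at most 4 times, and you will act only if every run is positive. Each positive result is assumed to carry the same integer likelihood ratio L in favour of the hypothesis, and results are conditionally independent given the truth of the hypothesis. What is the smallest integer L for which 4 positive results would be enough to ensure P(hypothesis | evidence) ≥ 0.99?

12

Prior odds = 3/497.
Target odds = 0.99/0.01 = 99.
Need L⁴ ≥ 99 ÷ (3/497) = 16401.
11⁴ = 14641 < 16401 ≤ 20736 = 12⁴, so L = 12.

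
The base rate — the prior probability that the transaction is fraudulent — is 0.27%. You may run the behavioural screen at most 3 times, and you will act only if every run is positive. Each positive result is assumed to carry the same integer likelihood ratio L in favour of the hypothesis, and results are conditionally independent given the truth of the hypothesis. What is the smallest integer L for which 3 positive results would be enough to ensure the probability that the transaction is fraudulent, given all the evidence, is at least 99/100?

34

Prior odds = 0.0027/0.9973 = 27/9973.
Target odds = 0.99/0.01 = 99.
Need L³ ≥ 99 ÷ (27/9973) = 109703/3.
33³ = 35937 < 109703/3 ≤ 39304 = 34³, so L = 34.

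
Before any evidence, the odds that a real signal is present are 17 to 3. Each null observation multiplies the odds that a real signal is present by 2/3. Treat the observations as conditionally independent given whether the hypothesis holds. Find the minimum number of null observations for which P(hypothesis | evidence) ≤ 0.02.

14

Prior odds = 17/3.
Likelihood ratio per null observation = 2/3.
Target odds: 0.02 ÷ 0.98 = 1/49.
Require (2/3)ⁿ ≤ 1/49 ÷ (17/3) = 3/833.
(2/3)¹³ = 8192/1594323 is still above 3/833 but (2/3)¹⁴ = 16384/4782969 is at or below it, so n = 14.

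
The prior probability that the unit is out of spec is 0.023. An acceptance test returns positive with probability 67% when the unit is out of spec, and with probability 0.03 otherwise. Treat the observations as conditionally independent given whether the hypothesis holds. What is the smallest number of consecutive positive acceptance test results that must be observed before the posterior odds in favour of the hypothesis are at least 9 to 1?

2

Prior odds = 0.023/0.977 = 23/977.
Likelihood ratio of a positive result = 0.67/0.03 = 67/3.
Target odds = 9.
Need (23/977) × (67/3)ⁿ ≥ 9, i.e. (67/3)ⁿ ≥ 8793/23.
(67/3)¹ = 67/3 falls short of 8793/23 but (67/3)² = 4489/9 reaches it, so n = 2.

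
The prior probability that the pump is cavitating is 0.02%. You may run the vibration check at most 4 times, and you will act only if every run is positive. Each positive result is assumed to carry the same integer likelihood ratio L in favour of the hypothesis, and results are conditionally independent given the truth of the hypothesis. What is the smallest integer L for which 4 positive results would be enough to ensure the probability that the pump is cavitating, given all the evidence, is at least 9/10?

15

Prior odds = 0.0002/0.9998 = 1/4999.
Target odds = 0.9/0.1 = 9.
Need L⁴ ≥ 9 ÷ (1/4999) = 44991.
14⁴ = 38416 < 44991 ≤ 50625 = 15⁴, so L = 15.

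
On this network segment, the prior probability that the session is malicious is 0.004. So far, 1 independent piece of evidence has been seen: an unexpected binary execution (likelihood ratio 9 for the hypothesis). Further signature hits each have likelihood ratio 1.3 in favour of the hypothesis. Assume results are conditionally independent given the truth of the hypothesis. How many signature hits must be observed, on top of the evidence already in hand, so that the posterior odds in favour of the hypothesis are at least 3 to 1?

17

Prior odds = 0.004/0.996 = 1/249.
Bayes factor of the evidence already in hand = 9.
Odds after that evidence = (1/249) × 9 = 3/83.
Target odds = 3.
Need 1.3ⁿ ≥ 3 ÷ (3/83) = 83.
1.3¹⁶ ≈66.5417 falls short of 83 but 1.3¹⁷ ≈86.5042 reaches it, so n = 17.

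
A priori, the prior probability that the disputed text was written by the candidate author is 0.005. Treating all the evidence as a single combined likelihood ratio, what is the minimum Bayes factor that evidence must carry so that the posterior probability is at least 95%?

3781

Prior odds = 0.005/0.995 = 1/199.
Target odds = 0.95/0.05 = 19.
Required Bayes factor = 19 ÷ (1/199) = 3781.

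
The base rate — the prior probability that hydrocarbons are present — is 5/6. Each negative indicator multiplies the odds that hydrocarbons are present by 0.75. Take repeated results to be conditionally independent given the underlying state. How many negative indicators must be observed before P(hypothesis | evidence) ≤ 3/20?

Prior odds = (5/6)/(1/6) = 5.
Likelihood ratio per negative indicator = 0.75.
Target posterior odds = 0.15/0.85 = 3/17.
Require 0.75ⁿ ≤ 3/17 ÷ 5 = 3/85.
0.75¹¹ = 177147/4194304 is still above 3/85 but 0.75¹² = 531441/16777216 is at or below it, so n = 12.

12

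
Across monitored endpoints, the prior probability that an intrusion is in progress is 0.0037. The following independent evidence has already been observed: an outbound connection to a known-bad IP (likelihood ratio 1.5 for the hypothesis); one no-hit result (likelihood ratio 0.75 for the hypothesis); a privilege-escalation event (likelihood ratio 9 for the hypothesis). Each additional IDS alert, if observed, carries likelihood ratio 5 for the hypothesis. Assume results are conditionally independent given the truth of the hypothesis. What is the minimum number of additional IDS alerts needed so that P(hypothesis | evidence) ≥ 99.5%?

6

Prior odds = 0.0037/0.9963 = 37/9963.
Combined Bayes factor of the evidence already in hand = 1.5 × 0.75 × 9 = 10.125.
Odds after that evidence = (37/9963) × 10.125 = 37/984.
Target odds = 0.995/0.005 = 199.
Need 5ⁿ ≥ 199 ÷ (37/984) = 195816/37.
5⁵ = 3125 falls short of 195816/37 but 5⁶ = 15625 reaches it, so n = 6.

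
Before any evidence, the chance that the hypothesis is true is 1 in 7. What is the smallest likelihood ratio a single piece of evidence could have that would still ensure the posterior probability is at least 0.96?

Prior odds = (1/7)/(6/7) = 1/6.
Target odds = 0.96/0.04 = 24.
Required Bayes factor = 24 ÷ (1/6) = 144.

144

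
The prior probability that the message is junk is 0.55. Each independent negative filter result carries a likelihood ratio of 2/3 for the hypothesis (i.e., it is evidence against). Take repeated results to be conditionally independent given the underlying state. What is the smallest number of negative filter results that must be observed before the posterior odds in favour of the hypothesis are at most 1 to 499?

16

Prior odds: 0.55 ÷ 0.45 = 11/9.
Likelihood ratio per negative filter result = 2/3.
Target odds = 1/499.
Require (2/3)ⁿ ≤ 1/499 ÷ (11/9) = 9/5489.
(2/3)¹⁵ = 32768/14348907 is still above 9/5489 but (2/3)¹⁶ = 65536/43046721 is at or below it, so n = 16.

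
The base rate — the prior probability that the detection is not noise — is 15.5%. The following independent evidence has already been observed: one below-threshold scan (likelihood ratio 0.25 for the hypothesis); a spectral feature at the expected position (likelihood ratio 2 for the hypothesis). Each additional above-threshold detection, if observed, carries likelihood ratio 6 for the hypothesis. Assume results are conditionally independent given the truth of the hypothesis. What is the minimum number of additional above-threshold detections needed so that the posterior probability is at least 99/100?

Prior odds = 0.155/0.845 = 31/169.
Combined Bayes factor of the evidence already in hand = 0.25 × 2 = 0.5.
Odds after that evidence = (31/169) × 0.5 = 31/338.
Target odds = 0.99/0.01 = 99.
Need 6ⁿ ≥ 99 ÷ (31/338) = 33462/31.
6³ = 216 falls short of 33462/31 but 6⁴ = 1296 reaches it, so n = 4.

4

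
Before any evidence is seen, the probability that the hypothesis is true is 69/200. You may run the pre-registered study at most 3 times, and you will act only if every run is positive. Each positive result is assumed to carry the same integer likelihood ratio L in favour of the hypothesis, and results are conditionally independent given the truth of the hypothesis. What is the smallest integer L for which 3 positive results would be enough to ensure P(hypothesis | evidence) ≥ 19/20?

Prior odds = 0.345/0.655 = 69/131.
Target odds = 0.95/0.05 = 19.
Need L³ ≥ 19 ÷ (69/131) = 2489/69.
3³ = 27 < 2489/69 ≤ 64 = 4³, so L = 4.

4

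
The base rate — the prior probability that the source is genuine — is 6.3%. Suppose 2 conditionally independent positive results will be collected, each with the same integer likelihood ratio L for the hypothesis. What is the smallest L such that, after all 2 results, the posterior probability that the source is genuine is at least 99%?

Prior odds = 0.063/0.937 = 63/937.
Target odds = 0.99/0.01 = 99.
Need L² ≥ 99 ÷ (63/937) = 10307/7.
38² = 1444 < 10307/7 ≤ 1521 = 39², so L = 39.

39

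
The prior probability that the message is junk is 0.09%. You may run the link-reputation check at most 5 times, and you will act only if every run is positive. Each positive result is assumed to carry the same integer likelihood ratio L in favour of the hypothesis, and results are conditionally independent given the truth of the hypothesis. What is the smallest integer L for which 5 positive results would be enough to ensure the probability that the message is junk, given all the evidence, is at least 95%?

Prior odds = 0.0009/0.9991 = 9/9991.
Target odds = 0.95/0.05 = 19.
Need L⁵ ≥ 19 ÷ (9/9991) = 189829/9.
7⁵ = 16807 < 189829/9 ≤ 32768 = 8⁵, so L = 8.

8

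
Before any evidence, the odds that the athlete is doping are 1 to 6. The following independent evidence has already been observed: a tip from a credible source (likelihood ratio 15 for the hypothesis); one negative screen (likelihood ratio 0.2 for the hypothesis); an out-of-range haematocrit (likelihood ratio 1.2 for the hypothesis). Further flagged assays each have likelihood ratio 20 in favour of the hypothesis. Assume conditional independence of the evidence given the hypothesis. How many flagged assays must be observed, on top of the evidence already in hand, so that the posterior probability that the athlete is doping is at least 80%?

1

Prior odds = 1/6.
Combined Bayes factor of the evidence already in hand = 15 × 0.2 × 1.2 = 3.6.
Odds after that evidence = (1/6) × 3.6 = 0.6.
Target odds = 0.8/0.2 = 4.
Need 20ⁿ ≥ 4 ÷ 0.6 = 20/3.
20¹ = 20, which meets the required 20/3; so n = 1.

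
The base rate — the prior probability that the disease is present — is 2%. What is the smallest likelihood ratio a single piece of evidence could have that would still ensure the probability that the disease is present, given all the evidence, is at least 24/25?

1176

Prior odds = 0.02/0.98 = 1/49.
Target odds = 0.96/0.04 = 24.
Required Bayes factor = 24 ÷ (1/49) = 1176.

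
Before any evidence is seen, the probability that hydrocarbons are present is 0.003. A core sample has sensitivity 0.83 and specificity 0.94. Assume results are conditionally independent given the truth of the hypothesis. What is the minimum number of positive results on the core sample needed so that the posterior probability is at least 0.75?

Prior odds = 0.003/0.997 = 3/997.
False-positive rate = 1 − 0.94 = 0.06; likelihood ratio of a positive = 0.83/0.06 = 83/6.
Target posterior odds = 0.75/0.25 = 3.
Require (83/6)ⁿ ≥ 3 ÷ (3/997) = 997.
(83/6)² = 6889/36 falls short of 997 but (83/6)³ = 571787/216 reaches it, so n = 3.

3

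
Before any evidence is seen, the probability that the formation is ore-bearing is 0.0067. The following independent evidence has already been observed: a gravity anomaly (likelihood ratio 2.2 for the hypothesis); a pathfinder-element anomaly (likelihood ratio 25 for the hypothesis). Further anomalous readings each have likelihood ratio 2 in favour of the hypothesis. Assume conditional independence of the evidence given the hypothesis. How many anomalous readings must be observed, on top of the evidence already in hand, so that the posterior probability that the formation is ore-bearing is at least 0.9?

Prior odds = 0.0067/0.9933 = 67/9933.
Combined Bayes factor of the evidence already in hand = 2.2 × 25 = 55.
Odds after that evidence = (67/9933) × 55 = 335/903.
Target odds = 0.9/0.1 = 9.
Need 2ⁿ ≥ 9 ÷ (335/903) = 8127/335.
2⁴ = 16 falls short of 8127/335 but 2⁵ = 32 reaches it, so n = 5.

5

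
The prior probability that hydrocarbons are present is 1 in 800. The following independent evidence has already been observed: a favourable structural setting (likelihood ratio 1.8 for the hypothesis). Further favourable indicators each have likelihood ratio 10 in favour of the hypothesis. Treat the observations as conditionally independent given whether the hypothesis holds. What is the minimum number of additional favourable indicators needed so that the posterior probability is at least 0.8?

4

Prior odds = 0.00125/0.99875 = 1/799.
Bayes factor of the evidence already in hand = 1.8.
Odds after that evidence = (1/799) × 1.8 = 9/3995.
Target odds = 0.8/0.2 = 4.
Need 10ⁿ ≥ 4 ÷ (9/3995) = 15980/9.
10³ = 1000 falls short of 15980/9 but 10⁴ = 10000 reaches it, so n = 4.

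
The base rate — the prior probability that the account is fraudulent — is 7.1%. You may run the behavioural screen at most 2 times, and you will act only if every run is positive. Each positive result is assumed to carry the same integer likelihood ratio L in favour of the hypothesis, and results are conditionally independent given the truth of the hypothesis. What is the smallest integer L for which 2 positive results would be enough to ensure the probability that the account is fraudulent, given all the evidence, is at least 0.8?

Prior odds = 0.071/0.929 = 71/929.
Target odds = 0.8/0.2 = 4.
Need L² ≥ 4 ÷ (71/929) = 3716/71.
7² = 49 < 3716/71 ≤ 64 = 8², so L = 8.

8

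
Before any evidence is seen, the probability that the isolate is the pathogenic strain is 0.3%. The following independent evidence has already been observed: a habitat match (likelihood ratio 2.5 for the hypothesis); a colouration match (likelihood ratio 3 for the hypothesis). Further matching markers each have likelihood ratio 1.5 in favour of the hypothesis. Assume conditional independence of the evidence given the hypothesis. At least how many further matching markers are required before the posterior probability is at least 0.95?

Prior odds = 0.003/0.997 = 3/997.
Combined Bayes factor of the evidence already in hand = 2.5 × 3 = 7.5.
Odds after that evidence = (3/997) × 7.5 = 45/1994.
Target odds = 0.95/0.05 = 19.
Need 1.5ⁿ ≥ 19 ÷ (45/1994) = 37886/45.
1.5¹⁶ = 43046721/65536 falls short of 37886/45 but 1.5¹⁷ = 129140163/131072 reaches it, so n = 17.

17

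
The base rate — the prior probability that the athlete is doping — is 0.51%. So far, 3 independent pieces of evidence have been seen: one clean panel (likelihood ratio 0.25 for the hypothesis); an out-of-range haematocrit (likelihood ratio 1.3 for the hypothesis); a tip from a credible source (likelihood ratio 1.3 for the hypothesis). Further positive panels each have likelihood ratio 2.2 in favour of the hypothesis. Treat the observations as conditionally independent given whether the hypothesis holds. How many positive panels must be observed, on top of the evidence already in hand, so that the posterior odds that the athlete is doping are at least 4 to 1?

10

Prior odds = 0.0051/0.9949 = 51/9949.
Combined Bayes factor of the evidence already in hand = 0.25 × 1.3 × 1.3 = 0.4225.
Odds after that evidence = (51/9949) × 0.4225 = 8619/3979600.
Target odds = 4.
Need 2.2ⁿ ≥ 4 ÷ (8619/3979600) = 15918400/8619.
2.2⁹ ≈1207.27 falls short of 15918400/8619 but 2.2¹⁰ ≈2655.99 reaches it, so n = 10.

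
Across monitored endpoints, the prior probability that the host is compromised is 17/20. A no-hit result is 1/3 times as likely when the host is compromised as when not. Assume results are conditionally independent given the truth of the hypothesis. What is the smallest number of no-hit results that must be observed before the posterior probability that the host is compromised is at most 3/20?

4

Prior odds = 0.85/0.15 = 17/3.
Likelihood ratio per no-hit result = 1/3.
Target posterior odds = 0.15/0.85 = 3/17.
Need (17/3) × (1/3)ⁿ ≤ 3/17, i.e. (1/3)ⁿ ≤ 9/289.
(1/3)³ = 1/27 is still above 9/289 but (1/3)⁴ = 1/81 is at or below it, so n = 4.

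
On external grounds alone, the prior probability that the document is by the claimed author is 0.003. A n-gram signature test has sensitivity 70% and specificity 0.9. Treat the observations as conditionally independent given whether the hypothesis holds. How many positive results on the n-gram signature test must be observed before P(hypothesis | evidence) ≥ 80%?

Prior odds: 0.003 ÷ 0.997 = 3/997.
False-positive rate = 1 − 0.9 = 0.1; likelihood ratio of a positive = 0.7/0.1 = 7.
Target posterior odds = 0.8/0.2 = 4.
Need (3/997) × 7ⁿ ≥ 4, i.e. 7ⁿ ≥ 3988/3.
7³ = 343 falls short of 3988/3 but 7⁴ = 2401 reaches it, so n = 4.

4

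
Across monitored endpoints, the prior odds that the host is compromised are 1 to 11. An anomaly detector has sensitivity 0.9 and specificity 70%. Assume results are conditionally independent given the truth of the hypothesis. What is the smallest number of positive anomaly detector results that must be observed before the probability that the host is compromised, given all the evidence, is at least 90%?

5

Prior odds = 1/11.
False-positive rate = 1 − 0.7 = 0.3; likelihood ratio of a positive = 0.9/0.3 = 3.
Target posterior odds = 0.9/0.1 = 9.
Need (1/11) × 3ⁿ ≥ 9, i.e. 3ⁿ ≥ 99.
3⁴ = 81 falls short of 99 but 3⁵ = 243 reaches it, so n = 5.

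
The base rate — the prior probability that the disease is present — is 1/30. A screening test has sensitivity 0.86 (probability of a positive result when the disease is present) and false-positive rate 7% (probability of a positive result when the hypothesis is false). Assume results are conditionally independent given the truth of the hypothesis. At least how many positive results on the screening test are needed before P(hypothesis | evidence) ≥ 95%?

Prior odds: (1/30) ÷ (29/30) = 1/29.
Likelihood ratio of a positive result = 0.86/0.07 = 86/7.
Target posterior odds = 0.95/0.05 = 19.
Need (1/29) × (86/7)ⁿ ≥ 19, i.e. (86/7)ⁿ ≥ 551.
(86/7)² = 7396/49 falls short of 551 but (86/7)³ = 636056/343 reaches it, so n = 3.

3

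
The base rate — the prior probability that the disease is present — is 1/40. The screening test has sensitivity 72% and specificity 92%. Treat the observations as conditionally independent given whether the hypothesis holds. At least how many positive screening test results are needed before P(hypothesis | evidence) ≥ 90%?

Prior odds: 0.025 ÷ 0.975 = 1/39.
False-positive rate = 1 − 0.92 = 0.08; likelihood ratio of a positive = 0.72/0.08 = 9.
Target odds: 0.9 ÷ 0.1 = 9.
Require 9ⁿ ≥ 9 ÷ (1/39) = 351.
9² = 81 falls short of 351 but 9³ = 729 reaches it, so n = 3.

3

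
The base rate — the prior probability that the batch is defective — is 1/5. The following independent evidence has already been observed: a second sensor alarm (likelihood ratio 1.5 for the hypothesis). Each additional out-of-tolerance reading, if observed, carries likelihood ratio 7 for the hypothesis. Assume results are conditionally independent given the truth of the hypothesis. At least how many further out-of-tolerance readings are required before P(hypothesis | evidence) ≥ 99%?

Prior odds = 0.2/0.8 = 0.25.
Bayes factor of the evidence already in hand = 1.5.
Odds after that evidence = 0.25 × 1.5 = 0.375.
Target odds = 0.99/0.01 = 99.
Need 7ⁿ ≥ 99 ÷ 0.375 = 264.
7² = 49 falls short of 264 but 7³ = 343 reaches it, so n = 3.

3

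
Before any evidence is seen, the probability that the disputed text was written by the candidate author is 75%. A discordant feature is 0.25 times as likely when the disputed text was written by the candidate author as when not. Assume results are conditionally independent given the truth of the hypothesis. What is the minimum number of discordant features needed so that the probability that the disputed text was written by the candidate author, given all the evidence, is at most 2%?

Prior odds = 0.75/0.25 = 3.
Likelihood ratio per discordant feature = 0.25.
Target odds: 0.02 ÷ 0.98 = 1/49.
Require 0.25ⁿ ≤ 1/49 ÷ 3 = 1/147.
0.25³ = 0.015625 is still above 1/147 but 0.25⁴ = 0.00390625 is at or below it, so n = 4.

4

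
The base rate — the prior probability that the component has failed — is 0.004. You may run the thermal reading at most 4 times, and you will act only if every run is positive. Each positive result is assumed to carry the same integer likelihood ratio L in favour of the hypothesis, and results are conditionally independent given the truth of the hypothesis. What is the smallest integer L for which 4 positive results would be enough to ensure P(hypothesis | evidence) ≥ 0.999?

23

Prior odds = 0.004/0.996 = 1/249.
Target odds = 0.999/0.001 = 999.
Need L⁴ ≥ 999 ÷ (1/249) = 248751.
22⁴ = 234256 < 248751 ≤ 279841 = 23⁴, so L = 23.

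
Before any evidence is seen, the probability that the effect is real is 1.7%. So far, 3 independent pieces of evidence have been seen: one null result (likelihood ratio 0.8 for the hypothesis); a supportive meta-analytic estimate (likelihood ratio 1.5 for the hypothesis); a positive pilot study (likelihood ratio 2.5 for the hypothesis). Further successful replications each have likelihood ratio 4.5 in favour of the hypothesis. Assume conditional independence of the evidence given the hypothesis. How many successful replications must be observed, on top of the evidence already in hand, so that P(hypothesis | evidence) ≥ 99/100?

6

Prior odds = 0.017/0.983 = 17/983.
Combined Bayes factor of the evidence already in hand = 0.8 × 1.5 × 2.5 = 3.
Odds after that evidence = (17/983) × 3 = 51/983.
Target odds = 0.99/0.01 = 99.
Need 4.5ⁿ ≥ 99 ÷ (51/983) = 32439/17.
4.5⁵ = 1845.28125 falls short of 32439/17 but 4.5⁶ = 8303.765625 reaches it, so n = 6.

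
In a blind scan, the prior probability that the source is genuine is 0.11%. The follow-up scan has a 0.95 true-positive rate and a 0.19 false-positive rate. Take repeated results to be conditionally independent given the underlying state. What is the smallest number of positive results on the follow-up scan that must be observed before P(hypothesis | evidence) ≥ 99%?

8

Prior odds = 0.0011/0.9989 = 11/9989.
Likelihood ratio of a positive result = 0.95/0.19 = 5.
Target odds: 0.99 ÷ 0.01 = 99.
Require 5ⁿ ≥ 99 ÷ (11/9989) = 89901.
5⁷ = 78125 falls short of 89901 but 5⁸ = 390625 reaches it, so n = 8.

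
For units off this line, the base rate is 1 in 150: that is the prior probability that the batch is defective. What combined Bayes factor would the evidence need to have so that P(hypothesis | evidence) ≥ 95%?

2831

Prior odds = (1/150)/(149/150) = 1/149.
Target odds = 0.95/0.05 = 19.
Required Bayes factor = 19 ÷ (1/149) = 2831.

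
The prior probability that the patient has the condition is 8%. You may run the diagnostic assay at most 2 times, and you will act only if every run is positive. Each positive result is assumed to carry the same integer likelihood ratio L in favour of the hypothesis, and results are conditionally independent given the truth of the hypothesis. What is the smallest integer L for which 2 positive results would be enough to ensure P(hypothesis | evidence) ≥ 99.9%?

108

Prior odds = 0.08/0.92 = 2/23.
Target odds = 0.999/0.001 = 999.
Need L² ≥ 999 ÷ (2/23) = 11488.5.
107² = 11449 < 11488.5 ≤ 11664 = 108², so L = 108.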